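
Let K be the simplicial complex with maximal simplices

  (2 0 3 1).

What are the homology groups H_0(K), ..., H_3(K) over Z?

H_0 ≅ Z,  H_1 = 0,  H_2 = 0,  H_3 = 0.

Take the total order 0 < 1 < 2 < 3 on the vertex set. Then K (dimension 3) consists of the simplices:

  0-simplices (4): [0], [1], [2], [3]
  1-simplices (6): [0,1], [0,2], [0,3], [1,2], [1,3], [2,3]
  2-simplices (4): [0,1,2], [0,1,3], [0,2,3], [1,2,3]
  3-simplices (1): [0,1,2,3]

Hence C_0 ≅ Z^4, C_1 ≅ Z^6, C_2 ≅ Z^4, C_3 ≅ Z^1.

∂_1: C_1 → C_0 sends each edge [p,q] (with p < q) to q − p. For instance
  ∂[0,1] = [1] − [0].
The 4×6 boundary matrix has rank 3 and Smith normal form diag(1,1,1).

Boundary ∂_2: C_2 → C_1 sends each 2-simplex [p,q,r] to [q,r] − [p,r] + [p,q]. For instance
  ∂[0,1,2] = [1,2] − [0,2] + [0,1],
  ∂[0,1,3] = [1,3] − [0,3] + [0,1].
This gives a 6×4 integer matrix of rank 3; reducing to Smith normal form yields diagonal entries (1,1,1).

∂_3: C_3 → C_2 sends each 3-simplex σ to the alternating sum Σ_i (−1)^i (σ with its i-th vertex removed). For instance
  ∂[0,1,2,3] = [1,2,3] − [0,2,3] + [0,1,3] − [0,1,2].
The resulting 4×1 matrix has rank 1, and its Smith normal form has invariant factors (1).

From H_k ≅ ker(∂_k) / im(∂_{k+1}) we obtain:

  H_0: rank C_0 − rank ∂_1 = 4 − 3 = 1, and the invariant factors of ∂_1 are all 1, so H_0 = Z.
  H_1: rank ker ∂_1 − rank ∂_2 = (6 − 3) − 3 = 0, and the invariant factors of ∂_2 are all 1, so H_1 = 0.
  H_2: rank ker ∂_2 − rank ∂_3 = (4 − 3) − 1 = 0, and the invariant factors of ∂_3 are all 1, so H_2 = 0.
  H_3: rank ker ∂_3 − rank ∂_4 = (1 − 1) − 0 = 0, and there is no ∂_4, so H_3 = 0.

(K is a triangulation of the 3-simplex.)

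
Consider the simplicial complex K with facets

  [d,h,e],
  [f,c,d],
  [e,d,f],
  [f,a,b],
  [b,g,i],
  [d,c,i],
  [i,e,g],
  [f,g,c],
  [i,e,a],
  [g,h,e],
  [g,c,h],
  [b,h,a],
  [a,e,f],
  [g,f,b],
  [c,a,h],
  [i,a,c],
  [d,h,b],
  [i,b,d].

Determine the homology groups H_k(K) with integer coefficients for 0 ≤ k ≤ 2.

Order the vertices as a < b < c < d < e < f < g < h < i. Listing each simplex with vertices in this order, K has dimension 2 with simplices:

  0-simplices (9): a, b, c, d, e, f, g, h, i
  1-simplices (27): ab, ac, ae, af, ah, ai, bd, bf, bg, bh, bi, cd, cf, cg, ch, ci, de, df, dh, di, ef, eg, eh, ei, fg, gh, gi
  2-simplices (18): abf, abh, ach, aci, aef, aei, bdh, bdi, bfg, bgi, cdf, cdi, cfg, cgh, def, deh, egh, egi

so the chain groups are C_0 ≅ Z^9, C_1 ≅ Z^27, C_2 ≅ Z^18.

Boundary ∂_1: C_1 → C_0 sends each edge [p,q] (with p < q) to q − p. For instance
  ∂ac = c − a.
The 9×27 boundary matrix has rank 8 and Smith normal form diag(1,1,1,1,1,1,1,1).

The boundary map ∂_2: C_2 → C_1 maps a triangle to the signed sum of its edges. For instance
  ∂abh = bh − ah + ab,
  ∂egi = gi − ei + eg.
As a 27×18 matrix over Z this has rank 17, with invariant factors (1,1,1,1,1,1,1,1,1,1,1,1,1,1,1,1,1).

Reading off H_k = ker ∂_k / im ∂_{k+1}:

  H_0: rank C_0 − rank ∂_1 = 9 − 8 = 1, and the invariant factors of ∂_1 are all 1, so H_0 ≅ Z.
  H_1: rank ker ∂_1 − rank ∂_2 = (27 − 8) − 17 = 2, and the invariant factors of ∂_2 are all 1, so H_1 ≅ Z^2.
  H_2: rank ker ∂_2 − rank ∂_3 = (18 − 17) − 0 = 1, and there is no ∂_3, so H_2 ≅ Z.

As a check, the Euler characteristic is 9 − 27 + 18 = 0, which agrees with 1 − 2 + 1 = 0.
(K is a triangulation of the torus T^2.)

H_0 = Z,  H_1 = Z^2,  H_2 = Z.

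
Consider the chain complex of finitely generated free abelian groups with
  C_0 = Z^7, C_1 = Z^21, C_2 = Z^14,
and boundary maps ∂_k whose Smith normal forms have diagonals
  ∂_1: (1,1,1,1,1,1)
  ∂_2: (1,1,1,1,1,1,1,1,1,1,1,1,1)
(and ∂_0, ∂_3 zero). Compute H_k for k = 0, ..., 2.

H_0 = Z,  H_1 = Z^2,  H_2 = Z.

H_0: b_0 = 7 − 0 − 6 = 1; torsion from ∂_1 factors > 1: none. So H_0 = Z.
H_1: b_1 = 21 − 6 − 13 = 2; torsion from ∂_2 factors > 1: none. So H_1 = Z^2.
H_2: b_2 = 14 − 13 − 0 = 1; torsion from ∂_3 factors > 1: none. So H_2 = Z.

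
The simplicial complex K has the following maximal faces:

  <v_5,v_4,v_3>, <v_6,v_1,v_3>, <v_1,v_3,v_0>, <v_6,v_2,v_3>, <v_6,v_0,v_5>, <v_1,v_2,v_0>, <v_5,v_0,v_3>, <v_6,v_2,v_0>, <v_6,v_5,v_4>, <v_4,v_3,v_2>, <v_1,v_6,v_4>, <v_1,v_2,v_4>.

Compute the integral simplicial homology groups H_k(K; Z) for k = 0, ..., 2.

H_0 ≅ Z,  H_1 ≅ Z/2,  H_2 = 0.

K has 7 vertices, 18 edges, 12 triangles.
rank ∂_0 = 0, rank ∂_1 = 6 ⇒ b_0 = 7 − 0 − 6 = 1; all invariant factors of ∂_1 are 1 so no torsion. So H_0 ≅ Z.
rank ∂_1 = 6, rank ∂_2 = 12 ⇒ b_1 = 18 − 6 − 12 = 0; ∂_2 has invariant factor(s) [2] giving torsion. So H_1 ≅ Z/2.
rank ∂_2 = 12, rank ∂_3 = 0 ⇒ b_2 = 12 − 12 − 0 = 0. So H_2 ≅ 0.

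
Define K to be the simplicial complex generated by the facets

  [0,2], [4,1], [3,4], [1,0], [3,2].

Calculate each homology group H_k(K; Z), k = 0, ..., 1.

We work with the vertex ordering 0 < 1 < 2 < 3 < 4. The simplices of K, each written with vertices in increasing order, are:

  0-simplices (5): [0], [1], [2], [3], [4]
  1-simplices (5): [0,1], [0,2], [1,4], [2,3], [3,4]

Hence C_0 ≅ Z^5, C_1 ≅ Z^5.

Boundary ∂_1: C_1 → C_0 maps an edge to its endpoints' difference, ∂[p,q] = q − p. For instance
  ∂[1,4] = [4] − [1].
The resulting 5×5 matrix has rank 4, and its Smith normal form has invariant factors (1,1,1,1).

From H_k ≅ ker(∂_k) / im(∂_{k+1}) we obtain:

  H_0: rank C_0 − rank ∂_1 = 5 − 4 = 1, and the invariant factors of ∂_1 are all 1, so H_0 ≅ Z.
  H_1: rank ker ∂_1 − rank ∂_2 = (5 − 4) − 0 = 1, and there is no ∂_2, so H_1 ≅ Z.

H_0 ≅ Z,  H_1 ≅ Z.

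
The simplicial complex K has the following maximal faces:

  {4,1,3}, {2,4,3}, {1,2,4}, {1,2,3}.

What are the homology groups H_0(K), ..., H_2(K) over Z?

H_0 = Z,  H_1 = 0,  H_2 = Z.

We work with the vertex ordering 1 < 2 < 3 < 4. The simplices of K, each written with vertices in increasing order, are:

  0-simplices (4): [1], [2], [3], [4]
  1-simplices (6): [1,2], [1,3], [1,4], [2,3], [2,4], [3,4]
  2-simplices (4): [1,2,3], [1,2,4], [1,3,4], [2,3,4]

Hence C_0 ≅ Z^4, C_1 ≅ Z^6, C_2 ≅ Z^4.

∂_1: C_1 → C_0 maps an edge to its endpoints' difference, ∂[p,q] = q − p. For instance
  ∂[3,4] = [4] − [3].
The 4×6 boundary matrix has rank 3 and Smith normal form diag(1,1,1).

The boundary map ∂_2: C_2 → C_1 acts by ∂[p,q,r] = [q,r] − [p,r] + [p,q]. For instance
  ∂[2,3,4] = [3,4] − [2,4] + [2,3],
  ∂[1,2,3] = [2,3] − [1,3] + [1,2].
As a 6×4 matrix over Z this has rank 3, with invariant factors (1,1,1).

From H_k ≅ ker(∂_k) / im(∂_{k+1}) we obtain:

  H_0: rank C_0 − rank ∂_1 = 4 − 3 = 1, and the invariant factors of ∂_1 are all 1, so H_0 = Z.
  H_1: rank ker ∂_1 − rank ∂_2 = (6 − 3) − 3 = 0, and the invariant factors of ∂_2 are all 1, so H_1 = 0.
  H_2: rank ker ∂_2 − rank ∂_3 = (4 − 3) − 0 = 1, and there is no ∂_3, so H_2 = Z.

As a check, the Euler characteristic is 4 − 6 + 4 = 2, which agrees with 1 − 0 + 1 = 2.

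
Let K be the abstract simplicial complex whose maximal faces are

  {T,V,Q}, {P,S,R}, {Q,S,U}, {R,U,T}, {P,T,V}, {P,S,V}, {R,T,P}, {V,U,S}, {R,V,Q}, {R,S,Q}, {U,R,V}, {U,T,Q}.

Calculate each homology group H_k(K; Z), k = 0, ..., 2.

H_0 = Z,  H_1 = Z/2,  H_2 = 0.

Fix the vertex order P < Q < R < S < T < U < V and write every simplex with vertices in increasing order. Then dim K = 2 and the simplices of K are:

  0-simplices (7): P, Q, R, S, T, U, V
  1-simplices (18): PR, PS, PT, PV, QR, QS, QT, QU, QV, RS, RT, RU, RV, SU, SV, TU, TV, UV
  2-simplices (12): PRS, PRT, PSV, PTV, QRS, QRV, QSU, QTU, QTV, RTU, RUV, SUV

so the chain groups are C_0 ≅ Z^7, C_1 ≅ Z^18, C_2 ≅ Z^12.

∂_1: C_1 → C_0 is given by ∂[p,q] = [q] − [p]. For instance
  ∂PV = V − P.
This gives a 7×18 integer matrix of rank 6; reducing to Smith normal form yields diagonal entries (1,1,1,1,1,1).

∂_2: C_2 → C_1 maps a triangle to the signed sum of its edges. For instance
  ∂QTU = TU − QU + QT,
  ∂SUV = UV − SV + SU.
The resulting 18×12 matrix has rank 12, and its Smith normal form has invariant factors (1,1,1,1,1,1,1,1,1,1,1,2).

Reading off H_k = ker ∂_k / im ∂_{k+1}:

  H_0: rank C_0 − rank ∂_1 = 7 − 6 = 1, and the invariant factors of ∂_1 are all 1, so H_0 ≅ Z.
  H_1: rank ker ∂_1 − rank ∂_2 = (18 − 6) − 12 = 0, and ∂_2 has invariant factor 2 > 1, so H_1 ≅ Z/2.
  H_2: rank ker ∂_2 − rank ∂_3 = (12 − 12) − 0 = 0, and there is no ∂_3, so H_2 ≅ 0.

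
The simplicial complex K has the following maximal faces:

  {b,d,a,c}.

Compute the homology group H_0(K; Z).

We work with the vertex ordering a < b < c < d. The simplices of K, each written with vertices in increasing order, are:

  0-simplices (4): a, b, c, d
  1-simplices (6): ab, ac, ad, bc, bd, cd
  2-simplices (4): abc, abd, acd, bcd
  3-simplices (1): abcd

giving chain groups C_0 ≅ Z^4, C_1 ≅ Z^6, C_2 ≅ Z^4, C_3 ≅ Z^1.

The boundary map ∂_1: C_1 → C_0 is given by ∂[p,q] = [q] − [p]. For instance
  ∂bd = d − b.
The resulting 4×6 matrix has rank 3, and its Smith normal form has invariant factors (1,1,1).

The boundary map ∂_2: C_2 → C_1 sends each 2-simplex [p,q,r] to [q,r] − [p,r] + [p,q]. For instance
  ∂bcd = cd − bd + bc,
  ∂acd = cd − ad + ac.
This gives a 6×4 integer matrix of rank 3; reducing to Smith normal form yields diagonal entries (1,1,1).

∂_3: C_3 → C_2 sends each 3-simplex σ to the alternating sum Σ_i (−1)^i (σ with its i-th vertex removed). For instance
  ∂abcd = bcd − acd + abd − abc.
This gives a 4×1 integer matrix of rank 1; reducing to Smith normal form yields diagonal entries (1).

From H_k ≅ ker(∂_k) / im(∂_{k+1}) we obtain:

  H_0: rank C_0 − rank ∂_1 = 4 − 3 = 1, and the invariant factors of ∂_1 are all 1, so H_0 = Z.

H_0 ≅ Z.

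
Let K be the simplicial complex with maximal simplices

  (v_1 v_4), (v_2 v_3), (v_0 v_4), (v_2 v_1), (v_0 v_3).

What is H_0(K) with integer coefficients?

H_0 = Z.

K has 5 vertices, 5 edges.
rank ∂_0 = 0, rank ∂_1 = 4 ⇒ b_0 = 5 − 0 − 4 = 1; all invariant factors of ∂_1 are 1 so no torsion. So H_0 = Z.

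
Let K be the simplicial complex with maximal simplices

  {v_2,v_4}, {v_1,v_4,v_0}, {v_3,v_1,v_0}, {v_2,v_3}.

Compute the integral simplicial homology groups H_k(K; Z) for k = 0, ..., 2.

Order the vertices as v_0 < v_1 < v_2 < v_3 < v_4. Listing each simplex with vertices in this order, K has dimension 2 with simplices:

  0-simplices (5): [v_0], [v_1], [v_2], [v_3], [v_4]
  1-simplices (7): [v_0,v_1], [v_0,v_3], [v_0,v_4], [v_1,v_3], [v_1,v_4], [v_2,v_3], [v_2,v_4]
  2-simplices (2): [v_0,v_1,v_3], [v_0,v_1,v_4]

giving chain groups C_0 ≅ Z^5, C_1 ≅ Z^7, C_2 ≅ Z^2.

Boundary ∂_1: C_1 → C_0 maps an edge to its endpoints' difference, ∂[p,q] = q − p. For instance
  ∂[v_1,v_4] = [v_4] − [v_1].
The 5×7 boundary matrix has rank 4 and Smith normal form diag(1,1,1,1).

∂_2: C_2 → C_1 sends each 2-simplex [p,q,r] to [q,r] − [p,r] + [p,q]. For instance
  ∂[v_0,v_1,v_3] = [v_1,v_3] − [v_0,v_3] + [v_0,v_1],
  ∂[v_0,v_1,v_4] = [v_1,v_4] − [v_0,v_4] + [v_0,v_1].
The 7×2 boundary matrix has rank 2 and Smith normal form diag(1,1).

Now H_k = ker ∂_k / im ∂_{k+1}, so:

  H_0: rank C_0 − rank ∂_1 = 5 − 4 = 1, and the invariant factors of ∂_1 are all 1, so H_0 ≅ Z.
  H_1: rank ker ∂_1 − rank ∂_2 = (7 − 4) − 2 = 1, and the invariant factors of ∂_2 are all 1, so H_1 ≅ Z.
  H_2: rank ker ∂_2 − rank ∂_3 = (2 − 2) − 0 = 0, and there is no ∂_3, so H_2 ≅ 0.

H_0 ≅ Z,  H_1 ≅ Z,  H_2 = 0.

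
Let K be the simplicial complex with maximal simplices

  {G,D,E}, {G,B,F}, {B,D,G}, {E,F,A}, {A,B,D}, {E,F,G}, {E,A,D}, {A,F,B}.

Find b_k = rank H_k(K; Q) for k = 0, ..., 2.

b_0 = 1, b_1 = 0, b_2 = 1.

Order the vertices as A < B < D < E < F < G. Listing each simplex with vertices in this order, K has dimension 2 with simplices:

  0-simplices (6): A, B, D, E, F, G
  1-simplices (12): AB, AD, AE, AF, BD, BF, BG, DE, DG, EF, EG, FG
  2-simplices (8): ABD, ABF, ADE, AEF, BDG, BFG, DEG, EFG

giving chain groups C_0 ≅ Z^6, C_1 ≅ Z^12, C_2 ≅ Z^8.

The boundary map ∂_1: C_1 → C_0 sends each edge [p,q] (with p < q) to q − p. For instance
  ∂DG = G − D.
The resulting 6×12 matrix has rank 5, and its Smith normal form has invariant factors (1,1,1,1,1).

The boundary map ∂_2: C_2 → C_1 sends each 2-simplex [p,q,r] to [q,r] − [p,r] + [p,q]. For instance
  ∂AEF = EF − AF + AE,
  ∂ADE = DE − AE + AD.
The resulting 12×8 matrix has rank 7, and its Smith normal form has invariant factors (1,1,1,1,1,1,1).

Now H_k = ker ∂_k / im ∂_{k+1}, so:

  H_0: rank C_0 − rank ∂_1 = 6 − 5 = 1, and the invariant factors of ∂_1 are all 1, so H_0 = Z.
  H_1: rank ker ∂_1 − rank ∂_2 = (12 − 5) − 7 = 0, and the invariant factors of ∂_2 are all 1, so H_1 = 0.
  H_2: rank ker ∂_2 − rank ∂_3 = (8 − 7) − 0 = 1, and there is no ∂_3, so H_2 = Z.

Hence the Betti numbers are b_0 = 1, b_1 = 0, b_2 = 1.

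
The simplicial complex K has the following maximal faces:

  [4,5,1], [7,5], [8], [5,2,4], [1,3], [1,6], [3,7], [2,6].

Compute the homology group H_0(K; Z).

Order the vertices as 1 < 2 < 3 < 4 < 5 < 6 < 7 < 8. Listing each simplex with vertices in this order, K has dimension 2 with simplices:

  0-simplices (8): [1], [2], [3], [4], [5], [6], [7], [8]
  1-simplices (10): [1,3], [1,4], [1,5], [1,6], [2,4], [2,5], [2,6], [3,7], [4,5], [5,7]
  2-simplices (2): [1,4,5], [2,4,5]

so the chain groups are C_0 ≅ Z^8, C_1 ≅ Z^10, C_2 ≅ Z^2.

∂_1: C_1 → C_0 maps an edge to its endpoints' difference, ∂[p,q] = q − p. For instance
  ∂[4,5] = [5] − [4].
This gives a 8×10 integer matrix of rank 6; reducing to Smith normal form yields diagonal entries (1,1,1,1,1,1).

The boundary map ∂_2: C_2 → C_1 acts by ∂[p,q,r] = [q,r] − [p,r] + [p,q]. For instance
  ∂[2,4,5] = [4,5] − [2,5] + [2,4],
  ∂[1,4,5] = [4,5] − [1,5] + [1,4].
The resulting 10×2 matrix has rank 2, and its Smith normal form has invariant factors (1,1).

Computing H_k = (kernel of ∂_k) / (image of ∂_{k+1}):

  H_0: rank C_0 − rank ∂_1 = 8 − 6 = 2, and the invariant factors of ∂_1 are all 1, so H_0 ≅ Z^2.

H_0 = Z^2.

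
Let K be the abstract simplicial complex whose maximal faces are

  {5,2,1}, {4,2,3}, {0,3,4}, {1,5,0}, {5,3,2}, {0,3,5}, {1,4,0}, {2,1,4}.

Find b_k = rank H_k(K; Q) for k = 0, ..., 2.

Order the vertices as 0 < 1 < 2 < 3 < 4 < 5. Listing each simplex with vertices in this order, K has dimension 2 with simplices:

  0-simplices (6): [0], [1], [2], [3], [4], [5]
  1-simplices (12): [0,1], [0,3], [0,4], [0,5], [1,2], [1,4], [1,5], [2,3], [2,4], [2,5], [3,4], [3,5]
  2-simplices (8): [0,1,4], [0,1,5], [0,3,4], [0,3,5], [1,2,4], [1,2,5], [2,3,4], [2,3,5]

Hence C_0 ≅ Z^6, C_1 ≅ Z^12, C_2 ≅ Z^8.

∂_1: C_1 → C_0 maps an edge to its endpoints' difference, ∂[p,q] = q − p. For instance
  ∂[2,4] = [4] − [2].
The resulting 6×12 matrix has rank 5, and its Smith normal form has invariant factors (1,1,1,1,1).

The boundary map ∂_2: C_2 → C_1 maps a triangle to the signed sum of its edges. For instance
  ∂[1,2,5] = [2,5] − [1,5] + [1,2],
  ∂[1,2,4] = [2,4] − [1,4] + [1,2].
As a 12×8 matrix over Z this has rank 7, with invariant factors (1,1,1,1,1,1,1).

From H_k ≅ ker(∂_k) / im(∂_{k+1}) we obtain:

  H_0: rank C_0 − rank ∂_1 = 6 − 5 = 1, and the invariant factors of ∂_1 are all 1, so H_0 ≅ Z.
  H_1: rank ker ∂_1 − rank ∂_2 = (12 − 5) − 7 = 0, and the invariant factors of ∂_2 are all 1, so H_1 ≅ 0.
  H_2: rank ker ∂_2 − rank ∂_3 = (8 − 7) − 0 = 1, and there is no ∂_3, so H_2 ≅ Z.

Hence the Betti numbers are b_0 = 1, b_1 = 0, b_2 = 1.

b_0 = 1, b_1 = 0, b_2 = 1.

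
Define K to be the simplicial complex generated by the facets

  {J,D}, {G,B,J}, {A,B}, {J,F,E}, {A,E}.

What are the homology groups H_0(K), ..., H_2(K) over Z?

H_0 ≅ Z,  H_1 ≅ Z,  H_2 = 0.

Take the total order A < B < D < E < F < G < J on the vertex set. Then K (dimension 2) consists of the simplices:

  0-simplices (7): A, B, D, E, F, G, J
  1-simplices (9): AB, AE, BG, BJ, DJ, EF, EJ, FJ, GJ
  2-simplices (2): BGJ, EFJ

giving chain groups C_0 ≅ Z^7, C_1 ≅ Z^9, C_2 ≅ Z^2.

The boundary map ∂_1: C_1 → C_0 is given by ∂[p,q] = [q] − [p]. For instance
  ∂BJ = J − B.
The 7×9 boundary matrix has rank 6 and Smith normal form diag(1,1,1,1,1,1).

The boundary map ∂_2: C_2 → C_1 maps a triangle to the signed sum of its edges. For instance
  ∂BGJ = GJ − BJ + BG,
  ∂EFJ = FJ − EJ + EF.
The 9×2 boundary matrix has rank 2 and Smith normal form diag(1,1).

From H_k ≅ ker(∂_k) / im(∂_{k+1}) we obtain:

  H_0: rank C_0 − rank ∂_1 = 7 − 6 = 1, and the invariant factors of ∂_1 are all 1, so H_0 = Z.
  H_1: rank ker ∂_1 − rank ∂_2 = (9 − 6) − 2 = 1, and the invariant factors of ∂_2 are all 1, so H_1 = Z.
  H_2: rank ker ∂_2 − rank ∂_3 = (2 − 2) − 0 = 0, and there is no ∂_3, so H_2 = 0.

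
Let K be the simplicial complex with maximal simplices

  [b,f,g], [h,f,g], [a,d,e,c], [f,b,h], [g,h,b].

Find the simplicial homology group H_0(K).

K has 8 vertices, 12 edges, 8 triangles, 1 3-simplex.
rank ∂_0 = 0, rank ∂_1 = 6 ⇒ b_0 = 8 − 0 − 6 = 2; all invariant factors of ∂_1 are 1 so no torsion. So H_0 ≅ Z^2.

H_0 ≅ Z^2.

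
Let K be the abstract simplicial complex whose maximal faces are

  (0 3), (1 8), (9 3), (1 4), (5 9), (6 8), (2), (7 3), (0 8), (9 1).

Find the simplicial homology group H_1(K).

Order the vertices as 0 < 1 < 2 < 3 < 4 < 5 < 6 < 7 < 8 < 9. Listing each simplex with vertices in this order, K has dimension 1 with simplices:

  0-simplices (10): [0], [1], [2], [3], [4], [5], [6], [7], [8], [9]
  1-simplices (9): [0,3], [0,8], [1,4], [1,8], [1,9], [3,7], [3,9], [5,9], [6,8]

so the chain groups are C_0 ≅ Z^10, C_1 ≅ Z^9.

∂_1: C_1 → C_0 sends each edge [p,q] (with p < q) to q − p.
The 10×9 boundary matrix has rank 8 and Smith normal form diag(1,1,1,1,1,1,1,1).

Reading off H_k = ker ∂_k / im ∂_{k+1}:

  H_1: rank ker ∂_1 − rank ∂_2 = (9 − 8) − 0 = 1, and there is no ∂_2, so H_1 ≅ Z.

H_1 ≅ Z.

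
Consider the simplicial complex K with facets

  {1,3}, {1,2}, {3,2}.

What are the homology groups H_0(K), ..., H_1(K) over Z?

H_0 ≅ Z,  H_1 ≅ Z.

We work with the vertex ordering 1 < 2 < 3. The simplices of K, each written with vertices in increasing order, are:

  0-simplices (3): [1], [2], [3]
  1-simplices (3): [1,2], [1,3], [2,3]

giving chain groups C_0 ≅ Z^3, C_1 ≅ Z^3.

∂_1: C_1 → C_0 sends each edge [p,q] (with p < q) to q − p. For instance
  ∂[1,2] = [2] − [1].
As a 3×3 matrix over Z this has rank 2, with invariant factors (1,1).

Reading off H_k = ker ∂_k / im ∂_{k+1}:

  H_0: rank C_0 − rank ∂_1 = 3 − 2 = 1, and the invariant factors of ∂_1 are all 1, so H_0 = Z.
  H_1: rank ker ∂_1 − rank ∂_2 = (3 − 2) − 0 = 1, and there is no ∂_2, so H_1 = Z.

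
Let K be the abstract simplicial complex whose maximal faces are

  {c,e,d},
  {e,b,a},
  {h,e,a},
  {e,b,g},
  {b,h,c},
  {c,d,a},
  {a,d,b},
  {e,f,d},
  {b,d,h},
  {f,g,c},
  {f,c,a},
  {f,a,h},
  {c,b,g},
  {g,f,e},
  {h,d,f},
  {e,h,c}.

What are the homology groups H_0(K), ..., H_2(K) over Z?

We work with the vertex ordering a < b < c < d < e < f < g < h. The simplices of K, each written with vertices in increasing order, are:

  0-simplices (8): a, b, c, d, e, f, g, h
  1-simplices (24): ab, ac, ad, ae, af, ah, bc, bd, be, bg, bh, cd, ce, cf, cg, ch, de, df, dh, ef, eg, eh, fg, fh
  2-simplices (16): abd, abe, acd, acf, aeh, afh, bcg, bch, bdh, beg, cde, ceh, cfg, def, dfh, efg

so the chain groups are C_0 ≅ Z^8, C_1 ≅ Z^24, C_2 ≅ Z^16.

The boundary map ∂_1: C_1 → C_0 is given by ∂[p,q] = [q] − [p].
The 8×24 boundary matrix has rank 7 and Smith normal form diag(1,1,1,1,1,1,1).

Boundary ∂_2: C_2 → C_1 acts by ∂[p,q,r] = [q,r] − [p,r] + [p,q]. For instance
  ∂cfg = fg − cg + cf,
  ∂dfh = fh − dh + df.
The 24×16 boundary matrix has rank 15 and Smith normal form diag(1,1,1,1,1,1,1,1,1,1,1,1,1,1,1).

Computing H_k = (kernel of ∂_k) / (image of ∂_{k+1}):

  H_0: rank C_0 − rank ∂_1 = 8 − 7 = 1, and the invariant factors of ∂_1 are all 1, so H_0 = Z.
  H_1: rank ker ∂_1 − rank ∂_2 = (24 − 7) − 15 = 2, and the invariant factors of ∂_2 are all 1, so H_1 = Z^2.
  H_2: rank ker ∂_2 − rank ∂_3 = (16 − 15) − 0 = 1, and there is no ∂_3, so H_2 = Z.

H_0 = Z,  H_1 = Z^2,  H_2 = Z.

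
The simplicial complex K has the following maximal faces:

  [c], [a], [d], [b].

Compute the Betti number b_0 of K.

b_0 = 4.

K has 4 vertices.
rank ∂_0 = 0, rank ∂_1 = 0 ⇒ b_0 = 4 − 0 − 0 = 4. So H_0 = Z^4.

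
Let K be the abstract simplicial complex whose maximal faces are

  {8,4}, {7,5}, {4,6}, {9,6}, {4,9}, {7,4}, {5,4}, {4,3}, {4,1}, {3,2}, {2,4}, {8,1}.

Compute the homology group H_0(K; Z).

Take the total order 1 < 2 < 3 < 4 < 5 < 6 < 7 < 8 < 9 on the vertex set. Then K (dimension 1) consists of the simplices:

  0-simplices (9): [1], [2], [3], [4], [5], [6], [7], [8], [9]
  1-simplices (12): [1,4], [1,8], [2,3], [2,4], [3,4], [4,5], [4,6], [4,7], [4,8], [4,9], [5,7], [6,9]

giving chain groups C_0 ≅ Z^9, C_1 ≅ Z^12.

∂_1: C_1 → C_0 is given by ∂[p,q] = [q] − [p]. For instance
  ∂[4,7] = [7] − [4].
As a 9×12 matrix over Z this has rank 8, with invariant factors (1,1,1,1,1,1,1,1).

From H_k ≅ ker(∂_k) / im(∂_{k+1}) we obtain:

  H_0: rank C_0 − rank ∂_1 = 9 − 8 = 1, and the invariant factors of ∂_1 are all 1, so H_0 ≅ Z.

H_0 ≅ Z.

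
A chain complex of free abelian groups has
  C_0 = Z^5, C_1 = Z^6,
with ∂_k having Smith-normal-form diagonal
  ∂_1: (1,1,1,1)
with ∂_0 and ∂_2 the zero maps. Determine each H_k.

H_0: b_0 = 5 − 0 − 4 = 1; torsion from ∂_1 factors > 1: none. So H_0 = Z.
H_1: b_1 = 6 − 4 − 0 = 2; torsion from ∂_2 factors > 1: none. So H_1 = Z^2.

H_0 = Z,  H_1 = Z^2.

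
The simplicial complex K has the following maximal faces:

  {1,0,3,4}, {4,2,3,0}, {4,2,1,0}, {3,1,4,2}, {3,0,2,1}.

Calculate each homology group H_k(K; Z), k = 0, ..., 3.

H_0 = Z,  H_1 = 0,  H_2 = 0,  H_3 = Z.

Order the vertices as 0 < 1 < 2 < 3 < 4. Listing each simplex with vertices in this order, K has dimension 3 with simplices:

  0-simplices (5): [0], [1], [2], [3], [4]
  1-simplices (10): [0,1], [0,2], [0,3], [0,4], [1,2], [1,3], [1,4], [2,3], [2,4], [3,4]
  2-simplices (10): [0,1,2], [0,1,3], [0,1,4], [0,2,3], [0,2,4], [0,3,4], [1,2,3], [1,2,4], [1,3,4], [2,3,4]
  3-simplices (5): [0,1,2,3], [0,1,2,4], [0,1,3,4], [0,2,3,4], [1,2,3,4]

so the chain groups are C_0 ≅ Z^5, C_1 ≅ Z^10, C_2 ≅ Z^10, C_3 ≅ Z^5.

The boundary map ∂_1: C_1 → C_0 is given by ∂[p,q] = [q] − [p].
As a 5×10 matrix over Z this has rank 4, with invariant factors (1,1,1,1).

Boundary ∂_2: C_2 → C_1 maps a triangle to the signed sum of its edges. For instance
  ∂[0,1,4] = [1,4] − [0,4] + [0,1],
  ∂[0,2,3] = [2,3] − [0,3] + [0,2].
The resulting 10×10 matrix has rank 6, and its Smith normal form has invariant factors (1,1,1,1,1,1).

Boundary ∂_3: C_3 → C_2 sends each 3-simplex σ to the alternating sum Σ_i (−1)^i (σ with its i-th vertex removed). For instance
  ∂[0,1,3,4] = [1,3,4] − [0,3,4] + [0,1,4] − [0,1,3],
  ∂[0,2,3,4] = [2,3,4] − [0,3,4] + [0,2,4] − [0,2,3].
As a 10×5 matrix over Z this has rank 4, with invariant factors (1,1,1,1).

From H_k ≅ ker(∂_k) / im(∂_{k+1}) we obtain:

  H_0: rank C_0 − rank ∂_1 = 5 − 4 = 1, and the invariant factors of ∂_1 are all 1, so H_0 = Z.
  H_1: rank ker ∂_1 − rank ∂_2 = (10 − 4) − 6 = 0, and the invariant factors of ∂_2 are all 1, so H_1 = 0.
  H_2: rank ker ∂_2 − rank ∂_3 = (10 − 6) − 4 = 0, and the invariant factors of ∂_3 are all 1, so H_2 = 0.
  H_3: rank ker ∂_3 − rank ∂_4 = (5 − 4) − 0 = 1, and there is no ∂_4, so H_3 = Z.

As a check, the Euler characteristic is 5 − 10 + 10 − 5 = 0, which agrees with 1 − 0 + 0 − 1 = 0.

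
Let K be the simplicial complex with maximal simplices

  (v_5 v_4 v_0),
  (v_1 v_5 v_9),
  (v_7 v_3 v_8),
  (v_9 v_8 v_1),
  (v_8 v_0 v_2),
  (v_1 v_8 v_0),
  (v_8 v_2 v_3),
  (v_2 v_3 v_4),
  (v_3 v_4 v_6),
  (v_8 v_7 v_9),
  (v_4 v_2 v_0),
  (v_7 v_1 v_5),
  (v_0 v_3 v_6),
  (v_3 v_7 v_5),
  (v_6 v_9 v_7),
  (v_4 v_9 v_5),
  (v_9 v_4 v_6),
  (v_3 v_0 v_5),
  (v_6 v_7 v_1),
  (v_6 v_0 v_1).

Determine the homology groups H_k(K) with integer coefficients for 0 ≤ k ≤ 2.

H_0 ≅ Z,  H_1 ≅ Z ⊕ Z_2,  H_2 = 0.

Take the total order v_0 < v_1 < v_2 < v_3 < v_4 < v_5 < v_6 < v_7 < v_8 < v_9 on the vertex set. Then K (dimension 2) consists of the simplices:

  0-simplices (10): [v_0], [v_1], [v_2], [v_3], [v_4], [v_5], [v_6], [v_7], [v_8], [v_9]
  1-simplices (30): (30 of them)
  2-simplices (20): (20 of them)

so the chain groups are C_0 ≅ Z^10, C_1 ≅ Z^30, C_2 ≅ Z^20.

The boundary map ∂_1: C_1 → C_0 is given by ∂[p,q] = [q] − [p]. For instance
  ∂[v_4,v_6] = [v_6] − [v_4].
The 10×30 boundary matrix has rank 9 and Smith normal form diag(1,1,1,1,1,1,1,1,1).

The boundary map ∂_2: C_2 → C_1 acts by ∂[p,q,r] = [q,r] − [p,r] + [p,q]. For instance
  ∂[v_2,v_3,v_8] = [v_3,v_8] − [v_2,v_8] + [v_2,v_3],
  ∂[v_3,v_5,v_7] = [v_5,v_7] − [v_3,v_7] + [v_3,v_5].
The resulting 30×20 matrix has rank 20, and its Smith normal form has invariant factors (1,1,1,1,1,1,1,1,1,1,1,1,1,1,1,1,1,1,1,2).

Computing H_k = (kernel of ∂_k) / (image of ∂_{k+1}):

  H_0: rank C_0 − rank ∂_1 = 10 − 9 = 1, and the invariant factors of ∂_1 are all 1, so H_0 ≅ Z.
  H_1: rank ker ∂_1 − rank ∂_2 = (30 − 9) − 20 = 1, and ∂_2 has invariant factor 2 > 1, so H_1 ≅ Z ⊕ Z_2.
  H_2: rank ker ∂_2 − rank ∂_3 = (20 − 20) − 0 = 0, and there is no ∂_3, so H_2 ≅ 0.

As a check, the Euler characteristic is 10 − 30 + 20 = 0, which agrees with 1 − 1 + 0 = 0.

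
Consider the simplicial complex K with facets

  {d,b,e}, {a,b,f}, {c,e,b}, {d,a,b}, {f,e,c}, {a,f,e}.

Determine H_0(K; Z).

We work with the vertex ordering a < b < c < d < e < f. The simplices of K, each written with vertices in increasing order, are:

  0-simplices (6): a, b, c, d, e, f
  1-simplices (12): ab, ad, ae, af, bc, bd, be, bf, ce, cf, de, ef
  2-simplices (6): abd, abf, aef, bce, bde, cef

so the chain groups are C_0 ≅ Z^6, C_1 ≅ Z^12, C_2 ≅ Z^6.

Boundary ∂_1: C_1 → C_0 maps an edge to its endpoints' difference, ∂[p,q] = q − p. For instance
  ∂bf = f − b.
This gives a 6×12 integer matrix of rank 5; reducing to Smith normal form yields diagonal entries (1,1,1,1,1).

∂_2: C_2 → C_1 maps a triangle to the signed sum of its edges. For instance
  ∂cef = ef − cf + ce,
  ∂aef = ef − af + ae.
The 12×6 boundary matrix has rank 6 and Smith normal form diag(1,1,1,1,1,1).

Now H_k = ker ∂_k / im ∂_{k+1}, so:

  H_0: rank C_0 − rank ∂_1 = 6 − 5 = 1, and the invariant factors of ∂_1 are all 1, so H_0 ≅ Z.

H_0 ≅ Z.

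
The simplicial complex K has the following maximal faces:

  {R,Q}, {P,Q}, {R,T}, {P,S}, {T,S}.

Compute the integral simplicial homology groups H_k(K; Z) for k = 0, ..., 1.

Fix the vertex order P < Q < R < S < T and write every simplex with vertices in increasing order. Then dim K = 1 and the simplices of K are:

  0-simplices (5): P, Q, R, S, T
  1-simplices (5): PQ, PS, QR, RT, ST

so the chain groups are C_0 ≅ Z^5, C_1 ≅ Z^5.

Boundary ∂_1: C_1 → C_0 maps an edge to its endpoints' difference, ∂[p,q] = q − p.
This gives a 5×5 integer matrix of rank 4; reducing to Smith normal form yields diagonal entries (1,1,1,1).

Computing H_k = (kernel of ∂_k) / (image of ∂_{k+1}):

  H_0: rank C_0 − rank ∂_1 = 5 − 4 = 1, and the invariant factors of ∂_1 are all 1, so H_0 = Z.
  H_1: rank ker ∂_1 − rank ∂_2 = (5 − 4) − 0 = 1, and there is no ∂_2, so H_1 = Z.

H_0 ≅ Z,  H_1 ≅ Z.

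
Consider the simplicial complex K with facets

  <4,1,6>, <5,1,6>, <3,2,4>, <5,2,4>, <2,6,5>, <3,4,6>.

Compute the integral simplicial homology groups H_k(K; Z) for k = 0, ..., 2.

K has 6 vertices, 12 edges, 6 triangles.
rank ∂_0 = 0, rank ∂_1 = 5 ⇒ b_0 = 6 − 0 − 5 = 1; all invariant factors of ∂_1 are 1 so no torsion. So H_0 ≅ Z.
rank ∂_1 = 5, rank ∂_2 = 6 ⇒ b_1 = 12 − 5 − 6 = 1; all invariant factors of ∂_2 are 1 so no torsion. So H_1 ≅ Z.
rank ∂_2 = 6, rank ∂_3 = 0 ⇒ b_2 = 6 − 6 − 0 = 0. So H_2 ≅ 0.

H_0 ≅ Z,  H_1 ≅ Z,  H_2 = 0.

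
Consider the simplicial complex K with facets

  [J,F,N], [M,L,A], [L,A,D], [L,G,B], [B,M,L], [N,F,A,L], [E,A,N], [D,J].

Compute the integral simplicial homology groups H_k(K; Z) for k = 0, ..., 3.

Take the total order A < B < D < E < F < G < J < L < M < N on the vertex set. Then K (dimension 3) consists of the simplices:

  0-simplices (10): A, B, D, E, F, G, J, L, M, N
  1-simplices (19): AD, AE, AF, AL, AM, AN, BG, BL, BM, DJ, DL, EN, FJ, FL, FN, GL, JN, LM, LN
  2-simplices (10): ADL, AEN, AFL, AFN, ALM, ALN, BGL, BLM, FJN, FLN
  3-simplices (1): AFLN

Hence C_0 ≅ Z^10, C_1 ≅ Z^19, C_2 ≅ Z^10, C_3 ≅ Z^1.

∂_1: C_1 → C_0 maps an edge to its endpoints' difference, ∂[p,q] = q − p. For instance
  ∂JN = N − J.
The 10×19 boundary matrix has rank 9 and Smith normal form diag(1,1,1,1,1,1,1,1,1).

Boundary ∂_2: C_2 → C_1 acts by ∂[p,q,r] = [q,r] − [p,r] + [p,q]. For instance
  ∂FLN = LN − FN + FL,
  ∂AFN = FN − AN + AF.
The 19×10 boundary matrix has rank 9 and Smith normal form diag(1,1,1,1,1,1,1,1,1).

∂_3: C_3 → C_2 sends each 3-simplex σ to the alternating sum Σ_i (−1)^i (σ with its i-th vertex removed). For instance
  ∂AFLN = FLN − ALN + AFN − AFL.
The resulting 10×1 matrix has rank 1, and its Smith normal form has invariant factors (1).

Computing H_k = (kernel of ∂_k) / (image of ∂_{k+1}):

  H_0: rank C_0 − rank ∂_1 = 10 − 9 = 1, and the invariant factors of ∂_1 are all 1, so H_0 ≅ Z.
  H_1: rank ker ∂_1 − rank ∂_2 = (19 − 9) − 9 = 1, and the invariant factors of ∂_2 are all 1, so H_1 ≅ Z.
  H_2: rank ker ∂_2 − rank ∂_3 = (10 − 9) − 1 = 0, and the invariant factors of ∂_3 are all 1, so H_2 ≅ 0.
  H_3: rank ker ∂_3 − rank ∂_4 = (1 − 1) − 0 = 0, and there is no ∂_4, so H_3 ≅ 0.

As a check, the Euler characteristic is 10 − 19 + 10 − 1 = 0, which agrees with 1 − 1 + 0 − 0 = 0.

H_0 ≅ Z,  H_1 ≅ Z,  H_2 = 0,  H_3 = 0.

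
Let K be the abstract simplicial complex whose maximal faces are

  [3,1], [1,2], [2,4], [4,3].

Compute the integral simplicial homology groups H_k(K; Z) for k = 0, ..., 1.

H_0 = Z,  H_1 = Z.

Order the vertices as 1 < 2 < 3 < 4. Listing each simplex with vertices in this order, K has dimension 1 with simplices:

  0-simplices (4): [1], [2], [3], [4]
  1-simplices (4): [1,2], [1,3], [2,4], [3,4]

giving chain groups C_0 ≅ Z^4, C_1 ≅ Z^4.

∂_1: C_1 → C_0 sends each edge [p,q] (with p < q) to q − p. For instance
  ∂[3,4] = [4] − [3].
As a 4×4 matrix over Z this has rank 3, with invariant factors (1,1,1).

Reading off H_k = ker ∂_k / im ∂_{k+1}:

  H_0: rank C_0 − rank ∂_1 = 4 − 3 = 1, and the invariant factors of ∂_1 are all 1, so H_0 = Z.
  H_1: rank ker ∂_1 − rank ∂_2 = (4 − 3) − 0 = 1, and there is no ∂_2, so H_1 = Z.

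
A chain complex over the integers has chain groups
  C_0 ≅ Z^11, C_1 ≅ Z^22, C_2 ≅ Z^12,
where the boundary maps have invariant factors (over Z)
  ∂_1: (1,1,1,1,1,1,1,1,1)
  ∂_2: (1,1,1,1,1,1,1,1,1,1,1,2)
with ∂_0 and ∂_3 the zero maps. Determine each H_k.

H_0: b_0 = 11 − 0 − 9 = 2; torsion from ∂_1 factors > 1: none. So H_0 ≅ Z^2.
H_1: b_1 = 22 − 9 − 12 = 1; torsion from ∂_2 factors > 1: [2]. So H_1 ≅ Z ⊕ Z/2Z.
H_2: b_2 = 12 − 12 − 0 = 0; torsion from ∂_3 factors > 1: none. So H_2 ≅ 0.

H_0 ≅ Z^2,  H_1 ≅ Z ⊕ Z/2Z,  H_2 = 0.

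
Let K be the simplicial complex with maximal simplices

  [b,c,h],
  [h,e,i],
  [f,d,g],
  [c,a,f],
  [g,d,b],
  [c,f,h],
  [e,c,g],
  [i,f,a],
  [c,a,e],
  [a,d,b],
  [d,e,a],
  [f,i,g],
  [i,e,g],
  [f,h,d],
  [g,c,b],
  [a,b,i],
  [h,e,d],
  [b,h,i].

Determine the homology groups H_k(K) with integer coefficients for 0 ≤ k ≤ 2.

H_0 ≅ Z,  H_1 ≅ Z^2,  H_2 ≅ Z.

Fix the vertex order a < b < c < d < e < f < g < h < i and write every simplex with vertices in increasing order. Then dim K = 2 and the simplices of K are:

  0-simplices (9): a, b, c, d, e, f, g, h, i
  1-simplices (27): ab, ac, ad, ae, af, ai, bc, bd, bg, bh, bi, ce, cf, cg, ch, de, df, dg, dh, eg, eh, ei, fg, fh, fi, gi, hi
  2-simplices (18): abd, abi, ace, acf, ade, afi, bcg, bch, bdg, bhi, ceg, cfh, deh, dfg, dfh, egi, ehi, fgi

giving chain groups C_0 ≅ Z^9, C_1 ≅ Z^27, C_2 ≅ Z^18.

The boundary map ∂_1: C_1 → C_0 sends each edge [p,q] (with p < q) to q − p. For instance
  ∂fg = g − f.
The 9×27 boundary matrix has rank 8 and Smith normal form diag(1,1,1,1,1,1,1,1).

∂_2: C_2 → C_1 acts by ∂[p,q,r] = [q,r] − [p,r] + [p,q]. For instance
  ∂dfg = fg − dg + df,
  ∂bhi = hi − bi + bh.
As a 27×18 matrix over Z this has rank 17, with invariant factors (1,1,1,1,1,1,1,1,1,1,1,1,1,1,1,1,1).

Computing H_k = (kernel of ∂_k) / (image of ∂_{k+1}):

  H_0: rank C_0 − rank ∂_1 = 9 − 8 = 1, and the invariant factors of ∂_1 are all 1, so H_0 = Z.
  H_1: rank ker ∂_1 − rank ∂_2 = (27 − 8) − 17 = 2, and the invariant factors of ∂_2 are all 1, so H_1 = Z^2.
  H_2: rank ker ∂_2 − rank ∂_3 = (18 − 17) − 0 = 1, and there is no ∂_3, so H_2 = Z.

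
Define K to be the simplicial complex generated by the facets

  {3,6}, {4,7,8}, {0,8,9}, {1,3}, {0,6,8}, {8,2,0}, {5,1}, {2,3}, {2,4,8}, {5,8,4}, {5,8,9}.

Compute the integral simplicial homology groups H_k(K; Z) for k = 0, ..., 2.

H_0 = Z,  H_1 = Z^2,  H_2 = 0.

We work with the vertex ordering 0 < 1 < 2 < 3 < 4 < 5 < 6 < 7 < 8 < 9. The simplices of K, each written with vertices in increasing order, are:

  0-simplices (10): [0], [1], [2], [3], [4], [5], [6], [7], [8], [9]
  1-simplices (18): [0,2], [0,6], [0,8], [0,9], [1,3], [1,5], [2,3], [2,4], [2,8], [3,6], [4,5], [4,7], [4,8], [5,8], [5,9], [6,8], [7,8], [8,9]
  2-simplices (7): [0,2,8], [0,6,8], [0,8,9], [2,4,8], [4,5,8], [4,7,8], [5,8,9]

so the chain groups are C_0 ≅ Z^10, C_1 ≅ Z^18, C_2 ≅ Z^7.

∂_1: C_1 → C_0 sends each edge [p,q] (with p < q) to q − p.
The resulting 10×18 matrix has rank 9, and its Smith normal form has invariant factors (1,1,1,1,1,1,1,1,1).

Boundary ∂_2: C_2 → C_1 maps a triangle to the signed sum of its edges. For instance
  ∂[5,8,9] = [8,9] − [5,9] + [5,8],
  ∂[2,4,8] = [4,8] − [2,8] + [2,4].
The 18×7 boundary matrix has rank 7 and Smith normal form diag(1,1,1,1,1,1,1).

From H_k ≅ ker(∂_k) / im(∂_{k+1}) we obtain:

  H_0: rank C_0 − rank ∂_1 = 10 − 9 = 1, and the invariant factors of ∂_1 are all 1, so H_0 = Z.
  H_1: rank ker ∂_1 − rank ∂_2 = (18 − 9) − 7 = 2, and the invariant factors of ∂_2 are all 1, so H_1 = Z^2.
  H_2: rank ker ∂_2 − rank ∂_3 = (7 − 7) − 0 = 0, and there is no ∂_3, so H_2 = 0.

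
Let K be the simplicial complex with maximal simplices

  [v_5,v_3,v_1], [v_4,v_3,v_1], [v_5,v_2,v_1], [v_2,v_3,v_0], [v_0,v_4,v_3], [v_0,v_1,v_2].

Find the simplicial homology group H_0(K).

H_0 ≅ Z.

Fix the vertex order v_0 < v_1 < v_2 < v_3 < v_4 < v_5 and write every simplex with vertices in increasing order. Then dim K = 2 and the simplices of K are:

  0-simplices (6): [v_0], [v_1], [v_2], [v_3], [v_4], [v_5]
  1-simplices (12): [v_0,v_1], [v_0,v_2], [v_0,v_3], [v_0,v_4], [v_1,v_2], [v_1,v_3], [v_1,v_4], [v_1,v_5], [v_2,v_3], [v_2,v_5], [v_3,v_4], [v_3,v_5]
  2-simplices (6): [v_0,v_1,v_2], [v_0,v_2,v_3], [v_0,v_3,v_4], [v_1,v_2,v_5], [v_1,v_3,v_4], [v_1,v_3,v_5]

so the chain groups are C_0 ≅ Z^6, C_1 ≅ Z^12, C_2 ≅ Z^6.

∂_1: C_1 → C_0 is given by ∂[p,q] = [q] − [p]. For instance
  ∂[v_0,v_1] = [v_1] − [v_0].
The 6×12 boundary matrix has rank 5 and Smith normal form diag(1,1,1,1,1).

∂_2: C_2 → C_1 acts by ∂[p,q,r] = [q,r] − [p,r] + [p,q]. For instance
  ∂[v_1,v_3,v_5] = [v_3,v_5] − [v_1,v_5] + [v_1,v_3],
  ∂[v_1,v_3,v_4] = [v_3,v_4] − [v_1,v_4] + [v_1,v_3].
The resulting 12×6 matrix has rank 6, and its Smith normal form has invariant factors (1,1,1,1,1,1).

Reading off H_k = ker ∂_k / im ∂_{k+1}:

  H_0: rank C_0 − rank ∂_1 = 6 − 5 = 1, and the invariant factors of ∂_1 are all 1, so H_0 = Z.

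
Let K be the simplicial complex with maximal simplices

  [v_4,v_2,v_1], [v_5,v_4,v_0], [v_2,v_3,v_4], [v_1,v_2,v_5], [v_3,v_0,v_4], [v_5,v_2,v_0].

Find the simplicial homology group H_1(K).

Take the total order v_0 < v_1 < v_2 < v_3 < v_4 < v_5 on the vertex set. Then K (dimension 2) consists of the simplices:

  0-simplices (6): [v_0], [v_1], [v_2], [v_3], [v_4], [v_5]
  1-simplices (12): [v_0,v_2], [v_0,v_3], [v_0,v_4], [v_0,v_5], [v_1,v_2], [v_1,v_4], [v_1,v_5], [v_2,v_3], [v_2,v_4], [v_2,v_5], [v_3,v_4], [v_4,v_5]
  2-simplices (6): [v_0,v_2,v_5], [v_0,v_3,v_4], [v_0,v_4,v_5], [v_1,v_2,v_4], [v_1,v_2,v_5], [v_2,v_3,v_4]

giving chain groups C_0 ≅ Z^6, C_1 ≅ Z^12, C_2 ≅ Z^6.

Boundary ∂_1: C_1 → C_0 is given by ∂[p,q] = [q] − [p].
The resulting 6×12 matrix has rank 5, and its Smith normal form has invariant factors (1,1,1,1,1).

Boundary ∂_2: C_2 → C_1 acts by ∂[p,q,r] = [q,r] − [p,r] + [p,q]. For instance
  ∂[v_0,v_2,v_5] = [v_2,v_5] − [v_0,v_5] + [v_0,v_2],
  ∂[v_1,v_2,v_5] = [v_2,v_5] − [v_1,v_5] + [v_1,v_2].
The resulting 12×6 matrix has rank 6, and its Smith normal form has invariant factors (1,1,1,1,1,1).

From H_k ≅ ker(∂_k) / im(∂_{k+1}) we obtain:

  H_1: rank ker ∂_1 − rank ∂_2 = (12 − 5) − 6 = 1, and the invariant factors of ∂_2 are all 1, so H_1 = Z.

H_1 ≅ Z.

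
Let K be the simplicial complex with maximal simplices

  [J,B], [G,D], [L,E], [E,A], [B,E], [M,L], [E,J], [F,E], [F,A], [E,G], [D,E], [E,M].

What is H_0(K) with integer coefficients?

H_0 ≅ Z.

We work with the vertex ordering A < B < D < E < F < G < J < L < M. The simplices of K, each written with vertices in increasing order, are:

  0-simplices (9): A, B, D, E, F, G, J, L, M
  1-simplices (12): AE, AF, BE, BJ, DE, DG, EF, EG, EJ, EL, EM, LM

so the chain groups are C_0 ≅ Z^9, C_1 ≅ Z^12.

The boundary map ∂_1: C_1 → C_0 is given by ∂[p,q] = [q] − [p]. For instance
  ∂EM = M − E.
As a 9×12 matrix over Z this has rank 8, with invariant factors (1,1,1,1,1,1,1,1).

From H_k ≅ ker(∂_k) / im(∂_{k+1}) we obtain:

  H_0: rank C_0 − rank ∂_1 = 9 − 8 = 1, and the invariant factors of ∂_1 are all 1, so H_0 = Z.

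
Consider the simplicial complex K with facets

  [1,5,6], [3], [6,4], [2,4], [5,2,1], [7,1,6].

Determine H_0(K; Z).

H_0 = Z^2.

Take the total order 1 < 2 < 3 < 4 < 5 < 6 < 7 on the vertex set. Then K (dimension 2) consists of the simplices:

  0-simplices (7): [1], [2], [3], [4], [5], [6], [7]
  1-simplices (9): [1,2], [1,5], [1,6], [1,7], [2,4], [2,5], [4,6], [5,6], [6,7]
  2-simplices (3): [1,2,5], [1,5,6], [1,6,7]

giving chain groups C_0 ≅ Z^7, C_1 ≅ Z^9, C_2 ≅ Z^3.

∂_1: C_1 → C_0 is given by ∂[p,q] = [q] − [p].
As a 7×9 matrix over Z this has rank 5, with invariant factors (1,1,1,1,1).

Boundary ∂_2: C_2 → C_1 sends each 2-simplex [p,q,r] to [q,r] − [p,r] + [p,q]. For instance
  ∂[1,6,7] = [6,7] − [1,7] + [1,6],
  ∂[1,2,5] = [2,5] − [1,5] + [1,2].
As a 9×3 matrix over Z this has rank 3, with invariant factors (1,1,1).

Now H_k = ker ∂_k / im ∂_{k+1}, so:

  H_0: rank C_0 − rank ∂_1 = 7 − 5 = 2, and the invariant factors of ∂_1 are all 1, so H_0 ≅ Z^2.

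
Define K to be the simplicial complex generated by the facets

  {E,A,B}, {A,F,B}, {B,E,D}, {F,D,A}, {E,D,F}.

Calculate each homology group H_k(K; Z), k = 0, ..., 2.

K has 5 vertices, 10 edges, 5 triangles.
rank ∂_0 = 0, rank ∂_1 = 4 ⇒ b_0 = 5 − 0 − 4 = 1; all invariant factors of ∂_1 are 1 so no torsion. So H_0 = Z.
rank ∂_1 = 4, rank ∂_2 = 5 ⇒ b_1 = 10 − 4 − 5 = 1; all invariant factors of ∂_2 are 1 so no torsion. So H_1 = Z.
rank ∂_2 = 5, rank ∂_3 = 0 ⇒ b_2 = 5 − 5 − 0 = 0. So H_2 = 0.

H_0 ≅ Z,  H_1 ≅ Z,  H_2 = 0.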